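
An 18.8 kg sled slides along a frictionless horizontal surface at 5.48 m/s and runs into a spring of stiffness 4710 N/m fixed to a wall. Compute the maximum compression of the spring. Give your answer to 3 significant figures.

All KE is stored as spring PE at maximum compression: ½mv² = ½kx²
x = v√(m/k) = 5.48 × √(18.8/4710) = 0.3462 m

x = 0.346 m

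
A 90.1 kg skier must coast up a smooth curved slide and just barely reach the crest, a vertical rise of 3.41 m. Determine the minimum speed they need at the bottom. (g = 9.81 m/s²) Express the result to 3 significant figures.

v = 8.18 m/s

At the top they are momentarily at rest, so all KE converts to PE: ½mv² = mgh
v = √(2gh) = √(2 × 9.81 × 3.41) = 8.179 m/s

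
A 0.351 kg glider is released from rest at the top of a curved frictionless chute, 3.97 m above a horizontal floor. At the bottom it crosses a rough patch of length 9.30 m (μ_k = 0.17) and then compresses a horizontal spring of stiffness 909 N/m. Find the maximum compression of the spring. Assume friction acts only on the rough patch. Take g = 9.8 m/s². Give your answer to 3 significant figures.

x = 0.134 m

Initial energy: E₁ = mgh = (0.351)(9.8)(3.97) = 13.656 J
Friction removes W_f = μ_k mg d = (0.17)(0.351)(9.8)(9.30) = 5.438 J
Energy reaching the spring: E = 13.656 − 5.438 = 8.2177 J
At max compression ½kx² = E ⇒ x = √(2E/k) = √(2 × 8.2177/909) = 0.1345 m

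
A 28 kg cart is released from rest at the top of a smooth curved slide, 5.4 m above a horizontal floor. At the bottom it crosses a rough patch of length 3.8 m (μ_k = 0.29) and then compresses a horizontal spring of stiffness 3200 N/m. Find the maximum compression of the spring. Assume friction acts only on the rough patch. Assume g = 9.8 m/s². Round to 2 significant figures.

Initial energy: E₁ = mgh = (28)(9.8)(5.4) = 1481.8 J
Friction removes W_f = μ_k mg d = (0.29)(28)(9.8)(3.8) = 302.4 J
Energy reaching the spring: E = 1481.8 − 302.4 = 1179.4 J
At max compression ½kx² = E ⇒ x = √(2E/k) = √(2 × 1179.4/3200) = 0.8585 m

x = 0.86 m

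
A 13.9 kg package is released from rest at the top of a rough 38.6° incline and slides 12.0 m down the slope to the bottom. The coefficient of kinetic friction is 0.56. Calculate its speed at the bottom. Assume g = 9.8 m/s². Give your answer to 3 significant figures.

v = 6.62 m/s

Energy: mgh = ½mv² + W_f, with h = L sinθ and W_f = μ_k (mg cosθ) L
mgh = mgL sinθ = (13.9)(9.8)(12.0)sin38.6° = 1019.8 J
W_f = μ_k mg cosθ · L = (0.56)(13.9)(9.8)cos38.6°·12.0 = 715.4 J
½mv² = 1019.8 − 715.4 = 304.42 J
v = √(2 × 304.42/13.9) = 6.618 m/s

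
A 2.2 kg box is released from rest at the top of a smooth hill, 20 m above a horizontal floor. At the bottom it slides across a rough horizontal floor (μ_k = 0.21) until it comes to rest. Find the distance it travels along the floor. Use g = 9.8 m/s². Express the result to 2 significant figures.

Energy bookkeeping (friction removes W_f = μ_k N d):
At rest all PE has been dissipated by friction: mgh = μ_k m g d
d = h/μ_k = 20/0.21 = 95.24 m

d = 95 m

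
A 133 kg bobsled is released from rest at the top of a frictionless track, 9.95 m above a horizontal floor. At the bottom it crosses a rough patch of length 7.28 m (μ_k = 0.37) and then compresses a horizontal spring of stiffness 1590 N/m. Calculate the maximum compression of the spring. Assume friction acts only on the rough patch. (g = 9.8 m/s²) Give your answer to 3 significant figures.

x = 3.45 m

Initial energy: E₁ = mgh = (133)(9.8)(9.95) = 12969 J
Friction removes W_f = μ_k mg d = (0.37)(133)(9.8)(7.28) = 3511 J
Energy reaching the spring: E = 12969 − 3511 = 9458.0 J
At max compression ½kx² = E ⇒ x = √(2E/k) = √(2 × 9458.0/1590) = 3.449 m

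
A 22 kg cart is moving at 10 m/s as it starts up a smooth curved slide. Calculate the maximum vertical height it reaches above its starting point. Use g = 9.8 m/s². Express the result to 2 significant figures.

Setting KE at the bottom equal to PE gained: ½mv² = mgh
h = v²/(2g) = 10²/(2 × 9.8) = 5.102 m

h = 5.1 m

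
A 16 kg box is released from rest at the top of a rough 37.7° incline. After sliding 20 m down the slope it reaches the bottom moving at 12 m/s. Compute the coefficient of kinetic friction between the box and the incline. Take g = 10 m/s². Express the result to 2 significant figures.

μ_k = 0.32

mgh = ½mv² + μ_k (mg cosθ) L, with h = L sinθ
mgL sinθ = 1956.9 J; ½mv² = 1152.0 J
W_f = 1956.9 − 1152.0 = 804.9 J
μ_k = W_f/(mg cosθ · L) = 804.9/(126.6 × 20) = 0.3179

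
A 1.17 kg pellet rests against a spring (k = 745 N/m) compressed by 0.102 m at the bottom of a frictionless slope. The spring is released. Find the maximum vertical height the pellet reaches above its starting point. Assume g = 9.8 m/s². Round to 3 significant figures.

h = 0.338 m

All spring PE becomes gravitational PE at the highest point: ½kx² = mgh
h = kx²/(2mg) = (745)(0.102)²/(2 × 1.17 × 9.8) = 0.3380 m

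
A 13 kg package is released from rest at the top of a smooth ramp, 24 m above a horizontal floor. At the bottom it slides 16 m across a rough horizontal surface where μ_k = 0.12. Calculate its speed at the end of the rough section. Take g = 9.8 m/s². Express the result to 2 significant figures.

v = 21 m/s

Energy bookkeeping (friction removes W_f = μ_k N d):
mgh = ½mv² + μ_k m g d
W_f = μ_k mg d = (0.12)(13)(9.8)(16) = 244.6 J
½mv² = mgh − W_f = 3057.6 − 244.6 = 2813.0 J
v = √(2 × 2813.0/13) = 20.80 m/s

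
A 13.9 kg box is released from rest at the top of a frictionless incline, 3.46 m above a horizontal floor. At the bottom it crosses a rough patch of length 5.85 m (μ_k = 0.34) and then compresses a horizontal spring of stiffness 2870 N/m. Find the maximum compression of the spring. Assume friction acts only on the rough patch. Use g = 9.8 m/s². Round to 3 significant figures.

Initial energy: E₁ = mgh = (13.9)(9.8)(3.46) = 471.32 J
Friction removes W_f = μ_k mg d = (0.34)(13.9)(9.8)(5.85) = 270.9 J
Energy reaching the spring: E = 471.32 − 270.9 = 200.38 J
At max compression ½kx² = E ⇒ x = √(2E/k) = √(2 × 200.38/2870) = 0.3737 m

x = 0.374 m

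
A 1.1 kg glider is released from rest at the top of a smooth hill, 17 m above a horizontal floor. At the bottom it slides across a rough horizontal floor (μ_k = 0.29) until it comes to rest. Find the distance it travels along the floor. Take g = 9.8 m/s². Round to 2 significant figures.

d = 59 m

Energy at the top = energy at the end + work done against friction:
At rest all PE has been dissipated by friction: mgh = μ_k m g d
d = h/μ_k = 17/0.29 = 58.62 m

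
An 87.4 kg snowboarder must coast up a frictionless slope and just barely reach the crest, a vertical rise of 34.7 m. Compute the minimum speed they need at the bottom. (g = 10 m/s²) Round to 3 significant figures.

At the top they are momentarily at rest, so all KE converts to PE: ½mv² = mgh
v = √(2gh) = √(2 × 10 × 34.7) = 26.34 m/s

v = 26.3 m/s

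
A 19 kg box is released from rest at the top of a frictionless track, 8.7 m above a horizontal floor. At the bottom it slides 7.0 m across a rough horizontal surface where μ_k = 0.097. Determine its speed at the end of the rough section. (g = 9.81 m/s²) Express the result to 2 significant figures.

Applying the work–energy principle:
mgh = ½mv² + μ_k m g d
W_f = μ_k mg d = (0.097)(19)(9.81)(7.0) = 126.6 J
½mv² = mgh − W_f = 1621.6 − 126.6 = 1495.0 J
v = √(2 × 1495.0/19) = 12.54 m/s

v = 13 m/s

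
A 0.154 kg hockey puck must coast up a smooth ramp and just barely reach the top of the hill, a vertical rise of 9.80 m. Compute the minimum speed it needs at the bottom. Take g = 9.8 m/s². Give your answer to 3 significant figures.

v = 13.9 m/s

At the top it is momentarily at rest, so all KE converts to PE: ½mv² = mgh
v = √(2gh) = √(2 × 9.8 × 9.80) = 13.86 m/s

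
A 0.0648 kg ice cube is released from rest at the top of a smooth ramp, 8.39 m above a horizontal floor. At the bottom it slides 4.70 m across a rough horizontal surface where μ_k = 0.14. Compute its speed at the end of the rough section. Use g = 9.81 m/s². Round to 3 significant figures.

Applying the work–energy principle:
mgh = ½mv² + μ_k m g d
W_f = μ_k mg d = (0.14)(0.0648)(9.81)(4.70) = 0.4183 J
½mv² = mgh − W_f = 5.3334 − 0.4183 = 4.9151 J
v = √(2 × 4.9151/0.0648) = 12.32 m/s

v = 12.3 m/s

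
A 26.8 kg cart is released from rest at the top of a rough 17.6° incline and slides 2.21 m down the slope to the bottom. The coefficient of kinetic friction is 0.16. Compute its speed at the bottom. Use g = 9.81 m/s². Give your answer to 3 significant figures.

Energy: mgh = ½mv² + W_f, with h = L sinθ and W_f = μ_k (mg cosθ) L
mgh = mgL sinθ = (26.8)(9.81)(2.21)sin17.6° = 175.68 J
W_f = μ_k mg cosθ · L = (0.16)(26.8)(9.81)cos17.6°·2.21 = 88.61 J
½mv² = 175.68 − 88.61 = 87.072 J
v = √(2 × 87.072/26.8) = 2.549 m/s

v = 2.55 m/s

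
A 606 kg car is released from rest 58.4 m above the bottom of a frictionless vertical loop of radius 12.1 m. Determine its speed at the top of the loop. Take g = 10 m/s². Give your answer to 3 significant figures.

v = 26.2 m/s

Energy conservation: mgh = ½mv_top² + mg(2r)
v_top² = 2g(h − 2r) = 2(10)(58.4 − 24.20) = 684.0
v_top = 26.15 m/s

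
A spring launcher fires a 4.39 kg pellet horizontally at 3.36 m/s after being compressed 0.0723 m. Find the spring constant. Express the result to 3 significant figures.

Energy stored in the spring equals the launch KE: ½kx² = ½mv²
k = mv²/x² = (4.39)(3.36)²/(0.0723)² = 9481 N/m

k = 9480 N/m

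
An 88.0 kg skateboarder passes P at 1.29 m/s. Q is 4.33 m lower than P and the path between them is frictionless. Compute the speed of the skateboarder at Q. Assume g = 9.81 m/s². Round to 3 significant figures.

v = 9.31 m/s

By conservation of mechanical energy, ½mv₀² + mgh = ½mv²
v² = v₀² + 2gh = (1.29)² + 2(9.81)(4.33) = 86.619
v = √86.619 = 9.307 m/s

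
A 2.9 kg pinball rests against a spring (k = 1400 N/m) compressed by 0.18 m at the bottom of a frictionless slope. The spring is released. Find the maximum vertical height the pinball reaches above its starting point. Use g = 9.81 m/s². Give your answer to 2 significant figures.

h = 0.80 m

All spring PE becomes gravitational PE at the highest point: ½kx² = mgh
h = kx²/(2mg) = (1400)(0.18)²/(2 × 2.9 × 9.81) = 0.7972 m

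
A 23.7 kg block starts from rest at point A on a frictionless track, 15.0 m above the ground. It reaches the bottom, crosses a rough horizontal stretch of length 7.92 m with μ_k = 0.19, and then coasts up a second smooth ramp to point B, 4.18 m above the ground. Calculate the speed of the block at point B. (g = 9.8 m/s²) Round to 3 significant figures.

Energy at A: mgh₁ = (23.7)(9.8)(15.0) = 3483.9 J
Friction loss: W_f = μ_k mg d = 349.5 J
At B: ½mv² + mgh₂ = mgh₁ − W_f
½mv² = 3483.9 − 349.5 − 970.85 = 2163.5 J
v = √(2 × 2163.5/23.7) = 13.51 m/s

v = 13.5 m/s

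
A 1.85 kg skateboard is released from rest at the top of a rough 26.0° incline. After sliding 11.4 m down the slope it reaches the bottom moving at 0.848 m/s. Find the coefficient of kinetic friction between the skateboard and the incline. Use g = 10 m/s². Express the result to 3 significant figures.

mgh = ½mv² + μ_k (mg cosθ) L, with h = L sinθ
mgL sinθ = 92.452 J; ½mv² = 0.66517 J
W_f = 92.452 − 0.66517 = 91.79 J
μ_k = W_f/(mg cosθ · L) = 91.79/(16.63 × 11.4) = 0.4842

μ_k = 0.484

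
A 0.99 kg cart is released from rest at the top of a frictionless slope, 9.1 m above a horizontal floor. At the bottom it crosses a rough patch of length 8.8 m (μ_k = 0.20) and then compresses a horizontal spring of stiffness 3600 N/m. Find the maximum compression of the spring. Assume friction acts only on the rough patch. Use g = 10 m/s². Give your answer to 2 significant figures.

x = 0.20 m

Initial energy: E₁ = mgh = (0.99)(10)(9.1) = 90.090 J
Friction removes W_f = μ_k mg d = (0.20)(0.99)(10)(8.8) = 17.42 J
Energy reaching the spring: E = 90.090 − 17.42 = 72.666 J
At max compression ½kx² = E ⇒ x = √(2E/k) = √(2 × 72.666/3600) = 0.2009 m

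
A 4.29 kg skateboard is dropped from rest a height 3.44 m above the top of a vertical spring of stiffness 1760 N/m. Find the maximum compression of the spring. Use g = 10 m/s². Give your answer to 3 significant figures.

Take the reference level at the top of the uncompressed spring. At max compression the skateboard has fallen H + x and is momentarily at rest:
mg(H + x) = ½kx²
½(1760)x² − (4.29)(10)x − (4.29)(10)(3.44) = 0
880.0x² − 42.90x − 147.6 = 0
x = [42.90 + √(1840 + 519468)]/(2 × 880.0) = 0.4346 m

x = 0.435 m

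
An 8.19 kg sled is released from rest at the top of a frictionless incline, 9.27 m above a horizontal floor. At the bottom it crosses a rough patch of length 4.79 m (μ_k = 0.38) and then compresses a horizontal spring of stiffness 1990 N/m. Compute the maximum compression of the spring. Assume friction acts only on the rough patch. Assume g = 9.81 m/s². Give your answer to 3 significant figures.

Initial energy: E₁ = mgh = (8.19)(9.81)(9.27) = 744.79 J
Friction removes W_f = μ_k mg d = (0.38)(8.19)(9.81)(4.79) = 146.2 J
Energy reaching the spring: E = 744.79 − 146.2 = 598.55 J
At max compression ½kx² = E ⇒ x = √(2E/k) = √(2 × 598.55/1990) = 0.7756 m

x = 0.776 m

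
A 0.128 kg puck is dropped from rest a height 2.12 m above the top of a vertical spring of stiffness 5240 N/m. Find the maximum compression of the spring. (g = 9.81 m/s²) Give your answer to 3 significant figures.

Measuring PE from the top of the relaxed spring, at max compression the puck has dropped H + x with zero KE, so:
mg(H + x) = ½kx²
½(5240)x² − (0.128)(9.81)x − (0.128)(9.81)(2.12) = 0
2620x² − 1.256x − 2.662 = 0
x = [1.256 + √(1.577 + 27898)]/(2 × 2620) = 0.03212 m

x = 0.0321 m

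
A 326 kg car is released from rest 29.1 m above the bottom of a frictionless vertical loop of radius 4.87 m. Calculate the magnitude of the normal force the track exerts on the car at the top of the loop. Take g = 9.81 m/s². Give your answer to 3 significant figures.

N = 22200 N

Energy from release to top (height 2r): mgh = ½mv_top² + mg(2r)
v_top² = 2g(h − 2r) = 2(9.81)(29.1 − 9.740) = 379.84 m²/s²
At the top, both N and weight point toward the centre: N + mg = mv_top²/r
N = m(v_top²/r − g) = 326(379.84/4.87 − 9.81) = 22229 N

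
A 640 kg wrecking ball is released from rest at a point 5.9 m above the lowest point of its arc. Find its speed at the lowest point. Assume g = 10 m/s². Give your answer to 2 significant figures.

Energy conservation between the two points: mgh = ½mv²
v = √(2gh) = √(2 × 10 × 5.9) = √118.00 = 10.86 m/s

v = 11 m/s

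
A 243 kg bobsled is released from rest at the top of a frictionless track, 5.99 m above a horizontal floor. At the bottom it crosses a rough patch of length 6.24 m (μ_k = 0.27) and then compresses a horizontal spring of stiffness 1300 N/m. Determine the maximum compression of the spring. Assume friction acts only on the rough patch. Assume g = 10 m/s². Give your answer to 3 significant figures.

Initial energy: E₁ = mgh = (243)(10)(5.99) = 14556 J
Friction removes W_f = μ_k mg d = (0.27)(243)(10)(6.24) = 4094 J
Energy reaching the spring: E = 14556 − 4094 = 10462 J
At max compression ½kx² = E ⇒ x = √(2E/k) = √(2 × 10462/1300) = 4.012 m

x = 4.01 m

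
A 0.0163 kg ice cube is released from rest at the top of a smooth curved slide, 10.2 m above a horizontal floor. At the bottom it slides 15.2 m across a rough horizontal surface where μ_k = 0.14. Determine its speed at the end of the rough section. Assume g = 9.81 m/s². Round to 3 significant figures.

v = 12.6 m/s

Applying the work–energy principle:
mgh = ½mv² + μ_k m g d
W_f = μ_k mg d = (0.14)(0.0163)(9.81)(15.2) = 0.3403 J
½mv² = mgh − W_f = 1.6310 − 0.3403 = 1.2907 J
v = √(2 × 1.2907/0.0163) = 12.58 m/s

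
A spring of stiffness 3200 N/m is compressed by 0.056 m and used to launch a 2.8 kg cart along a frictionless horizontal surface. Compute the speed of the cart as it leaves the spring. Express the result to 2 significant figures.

v = 1.9 m/s

Spring PE converts entirely to kinetic energy: ½kx² = ½mv²
v = x√(k/m) = 0.056 × √(3200/2.8) = 1.893 m/s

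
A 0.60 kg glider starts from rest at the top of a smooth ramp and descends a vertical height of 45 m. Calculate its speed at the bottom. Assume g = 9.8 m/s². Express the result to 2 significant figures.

Energy conservation between the two points: mgh = ½mv²
v = √(2gh) = √(2 × 9.8 × 45) = √882.00 = 29.70 m/s

v = 30 m/s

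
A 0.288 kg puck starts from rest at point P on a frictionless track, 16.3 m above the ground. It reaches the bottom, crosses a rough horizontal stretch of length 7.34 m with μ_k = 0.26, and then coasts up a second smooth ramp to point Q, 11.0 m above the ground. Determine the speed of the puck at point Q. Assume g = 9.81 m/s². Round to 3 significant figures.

v = 8.16 m/s

Energy at P: mgh₁ = (0.288)(9.81)(16.3) = 46.052 J
Friction loss: W_f = μ_k mg d = 5.392 J
At Q: ½mv² + mgh₂ = mgh₁ − W_f
½mv² = 46.052 − 5.392 − 31.078 = 9.5822 J
v = √(2 × 9.5822/0.288) = 8.157 m/s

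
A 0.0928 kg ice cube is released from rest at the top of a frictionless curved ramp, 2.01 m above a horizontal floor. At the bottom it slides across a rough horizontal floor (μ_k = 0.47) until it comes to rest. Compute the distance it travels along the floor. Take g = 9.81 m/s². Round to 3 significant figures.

d = 4.28 m

Applying the work–energy principle:
At rest all PE has been dissipated by friction: mgh = μ_k m g d
d = h/μ_k = 2.01/0.47 = 4.277 m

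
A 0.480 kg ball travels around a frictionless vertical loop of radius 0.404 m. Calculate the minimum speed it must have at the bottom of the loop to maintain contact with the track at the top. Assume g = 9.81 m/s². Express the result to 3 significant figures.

At the top: mg = mv_top²/r ⇒ v_top² = gr = 3.963 m²/s²
Energy from bottom to top (height 2r): ½mv_bot² = ½mv_top² + mg(2r)
v_bot² = gr + 4gr = 5gr = 19.82
v_bot = √(5gr) = 4.452 m/s

v = 4.45 m/s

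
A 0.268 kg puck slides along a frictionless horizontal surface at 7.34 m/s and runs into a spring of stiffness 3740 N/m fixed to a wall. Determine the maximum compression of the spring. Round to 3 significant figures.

x = 0.0621 m

At max compression the puck is momentarily at rest: ½mv² = ½kx²
x = v√(m/k) = 7.34 × √(0.268/3740) = 0.06213 m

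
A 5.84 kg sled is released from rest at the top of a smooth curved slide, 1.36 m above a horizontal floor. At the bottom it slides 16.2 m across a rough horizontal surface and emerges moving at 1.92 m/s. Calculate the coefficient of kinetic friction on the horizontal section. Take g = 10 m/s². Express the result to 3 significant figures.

μ_k = 0.0726

Energy at the top = energy at the end + work done against friction:
mgh = ½mv² + μ_k m g d
mgh = 79.424 J; ½mv² = 10.764 J
W_f = 79.424 − 10.764 = 68.66 J
μ_k = W_f/(mg·d) = 68.66/(58.40 × 16.2) = 0.07257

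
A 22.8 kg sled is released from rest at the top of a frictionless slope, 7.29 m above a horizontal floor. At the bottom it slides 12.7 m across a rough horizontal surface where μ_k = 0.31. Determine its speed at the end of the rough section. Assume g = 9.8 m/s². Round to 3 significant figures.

v = 8.11 m/s

Applying the work–energy principle:
mgh = ½mv² + μ_k m g d
W_f = μ_k mg d = (0.31)(22.8)(9.8)(12.7) = 879.7 J
½mv² = mgh − W_f = 1628.9 − 879.7 = 749.19 J
v = √(2 × 749.19/22.8) = 8.107 m/s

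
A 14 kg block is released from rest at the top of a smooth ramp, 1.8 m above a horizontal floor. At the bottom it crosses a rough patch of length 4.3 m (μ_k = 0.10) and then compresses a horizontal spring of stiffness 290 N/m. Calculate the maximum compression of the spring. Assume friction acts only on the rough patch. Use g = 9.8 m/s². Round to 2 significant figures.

x = 1.1 m

Initial energy: E₁ = mgh = (14)(9.8)(1.8) = 246.96 J
Friction removes W_f = μ_k mg d = (0.10)(14)(9.8)(4.3) = 59.00 J
Energy reaching the spring: E = 246.96 − 59.00 = 187.96 J
At max compression ½kx² = E ⇒ x = √(2E/k) = √(2 × 187.96/290) = 1.139 m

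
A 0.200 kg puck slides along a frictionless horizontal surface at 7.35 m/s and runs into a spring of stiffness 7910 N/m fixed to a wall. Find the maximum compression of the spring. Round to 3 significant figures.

x = 0.0370 m

All KE is stored as spring PE at maximum compression: ½mv² = ½kx²
x = v√(m/k) = 7.35 × √(0.200/7910) = 0.03696 m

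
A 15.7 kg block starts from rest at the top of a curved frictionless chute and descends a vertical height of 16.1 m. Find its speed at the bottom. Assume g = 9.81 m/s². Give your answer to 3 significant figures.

By conservation of mechanical energy, mgh = ½mv²
v = √(2gh) = √(2 × 9.81 × 16.1) = √315.88 = 17.77 m/s

v = 17.8 m/s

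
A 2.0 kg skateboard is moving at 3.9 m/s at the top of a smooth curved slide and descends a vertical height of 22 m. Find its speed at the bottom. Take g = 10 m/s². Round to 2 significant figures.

By conservation of mechanical energy, ½mv₀² + mgh = ½mv²
v² = v₀² + 2gh = (3.9)² + 2(10)(22) = 455.21
v = √455.21 = 21.34 m/s

v = 21 m/s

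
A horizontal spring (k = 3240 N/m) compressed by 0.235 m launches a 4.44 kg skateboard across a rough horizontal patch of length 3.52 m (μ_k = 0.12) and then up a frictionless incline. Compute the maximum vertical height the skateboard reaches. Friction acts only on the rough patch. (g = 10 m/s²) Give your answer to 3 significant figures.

h = 1.59 m

Spring energy: E₀ = ½kx² = ½(3240)(0.235)² = 89.464 J
Friction: W_f = μ_k mg d = (0.12)(4.44)(10)(3.52) = 18.75 J
Energy at base of ramp: E = 89.464 − 18.75 = 70.710 J
At max height all remaining energy is PE: mgh = E ⇒ h = E/(mg) = 70.710/(4.44 × 10) = 1.593 m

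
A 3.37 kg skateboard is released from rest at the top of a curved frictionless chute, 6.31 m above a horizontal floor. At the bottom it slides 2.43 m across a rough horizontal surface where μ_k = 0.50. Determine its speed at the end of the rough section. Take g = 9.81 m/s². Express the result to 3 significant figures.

v = 10.0 m/s

Energy at the top = energy at the end + work done against friction:
mgh = ½mv² + μ_k m g d
W_f = μ_k mg d = (0.50)(3.37)(9.81)(2.43) = 40.17 J
½mv² = mgh − W_f = 208.61 − 40.17 = 168.44 J
v = √(2 × 168.44/3.37) = 9.998 m/s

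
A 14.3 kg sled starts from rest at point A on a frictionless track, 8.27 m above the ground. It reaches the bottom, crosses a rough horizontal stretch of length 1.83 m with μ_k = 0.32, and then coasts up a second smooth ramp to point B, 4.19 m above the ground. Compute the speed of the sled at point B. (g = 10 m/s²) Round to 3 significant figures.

Energy at A: mgh₁ = (14.3)(10)(8.27) = 1182.6 J
Friction loss: W_f = μ_k mg d = 83.74 J
At B: ½mv² + mgh₂ = mgh₁ − W_f
½mv² = 1182.6 − 83.74 − 599.17 = 499.70 J
v = √(2 × 499.70/14.3) = 8.360 m/s

v = 8.36 m/s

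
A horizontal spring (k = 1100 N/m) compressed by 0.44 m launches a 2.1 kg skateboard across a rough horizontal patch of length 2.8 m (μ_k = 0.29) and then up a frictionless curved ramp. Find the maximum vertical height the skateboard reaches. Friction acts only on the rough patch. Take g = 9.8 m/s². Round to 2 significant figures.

Spring energy: E₀ = ½kx² = ½(1100)(0.44)² = 106.48 J
Friction: W_f = μ_k mg d = (0.29)(2.1)(9.8)(2.8) = 16.71 J
Energy at base of ramp: E = 106.48 − 16.71 = 89.769 J
At max height all remaining energy is PE: mgh = E ⇒ h = E/(mg) = 89.769/(2.1 × 9.8) = 4.362 m

h = 4.4 m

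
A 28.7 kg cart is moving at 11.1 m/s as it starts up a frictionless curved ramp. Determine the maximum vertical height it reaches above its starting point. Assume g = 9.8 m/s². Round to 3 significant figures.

h = 6.29 m

By energy conservation, ½mv² = mgh
h = v²/(2g) = 11.1²/(2 × 9.8) = 6.286 m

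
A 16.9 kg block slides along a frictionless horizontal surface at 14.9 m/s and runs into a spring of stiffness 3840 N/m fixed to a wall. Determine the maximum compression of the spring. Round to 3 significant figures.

At max compression the block is momentarily at rest: ½mv² = ½kx²
x = v√(m/k) = 14.9 × √(16.9/3840) = 0.9885 m

x = 0.988 m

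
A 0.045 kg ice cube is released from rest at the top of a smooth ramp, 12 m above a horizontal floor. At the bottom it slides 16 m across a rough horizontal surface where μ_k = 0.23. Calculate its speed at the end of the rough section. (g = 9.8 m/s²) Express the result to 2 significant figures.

Energy bookkeeping (friction removes W_f = μ_k N d):
mgh = ½mv² + μ_k m g d
W_f = μ_k mg d = (0.23)(0.045)(9.8)(16) = 1.623 J
½mv² = mgh − W_f = 5.2920 − 1.623 = 3.6691 J
v = √(2 × 3.6691/0.045) = 12.77 m/s

v = 13 m/s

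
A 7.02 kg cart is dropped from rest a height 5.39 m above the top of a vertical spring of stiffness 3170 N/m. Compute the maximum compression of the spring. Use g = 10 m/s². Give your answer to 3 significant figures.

x = 0.511 m

Measuring PE from the top of the relaxed spring, at max compression the cart has dropped H + x with zero KE, so:
mg(H + x) = ½kx²
½(3170)x² − (7.02)(10)x − (7.02)(10)(5.39) = 0
1585x² − 70.20x − 378.4 = 0
x = [70.20 + √(4928 + 2.3989e+06)]/(2 × 1585) = 0.5112 m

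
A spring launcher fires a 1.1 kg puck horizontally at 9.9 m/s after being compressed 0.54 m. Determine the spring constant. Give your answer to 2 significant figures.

k = 370 N/m

½kx² = ½mv²
k = mv²/x² = (1.1)(9.9)²/(0.54)² = 369.7 N/m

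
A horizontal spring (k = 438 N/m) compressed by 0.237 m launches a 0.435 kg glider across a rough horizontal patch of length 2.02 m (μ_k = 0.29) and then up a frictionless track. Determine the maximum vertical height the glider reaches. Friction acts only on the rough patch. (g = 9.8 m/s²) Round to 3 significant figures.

h = 2.30 m

Spring energy: E₀ = ½kx² = ½(438)(0.237)² = 12.301 J
Friction: W_f = μ_k mg d = (0.29)(0.435)(9.8)(2.02) = 2.497 J
Energy at base of ramp: E = 12.301 − 2.497 = 9.8037 J
At max height all remaining energy is PE: mgh = E ⇒ h = E/(mg) = 9.8037/(0.435 × 9.8) = 2.300 m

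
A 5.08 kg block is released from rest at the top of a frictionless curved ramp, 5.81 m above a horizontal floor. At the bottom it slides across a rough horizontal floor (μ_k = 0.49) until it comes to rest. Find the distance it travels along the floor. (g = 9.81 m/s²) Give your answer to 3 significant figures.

d = 11.9 m

Energy at the top = energy at the end + work done against friction:
At rest all PE has been dissipated by friction: mgh = μ_k m g d
d = h/μ_k = 5.81/0.49 = 11.86 m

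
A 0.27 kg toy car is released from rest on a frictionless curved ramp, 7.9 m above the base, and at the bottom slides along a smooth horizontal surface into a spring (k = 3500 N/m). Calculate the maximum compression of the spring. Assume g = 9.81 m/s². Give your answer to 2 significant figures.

x = 0.11 m

At max compression the car is momentarily at rest: mgh = ½kx²
x = √(2mgh/k) = √(2 × 0.27 × 9.81 × 7.9 / 3500) = 0.1093 m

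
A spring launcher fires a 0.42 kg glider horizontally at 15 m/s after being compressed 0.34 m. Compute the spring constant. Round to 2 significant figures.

k = 820 N/m

Spring PE at full compression equals KE at release: ½kx² = ½mv²
k = mv²/x² = (0.42)(15)²/(0.34)² = 817.5 N/m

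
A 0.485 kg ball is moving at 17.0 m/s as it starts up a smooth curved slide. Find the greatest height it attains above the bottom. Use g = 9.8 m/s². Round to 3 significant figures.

h = 14.7 m

By energy conservation, ½mv² = mgh
h = v²/(2g) = 17.0²/(2 × 9.8) = 14.74 m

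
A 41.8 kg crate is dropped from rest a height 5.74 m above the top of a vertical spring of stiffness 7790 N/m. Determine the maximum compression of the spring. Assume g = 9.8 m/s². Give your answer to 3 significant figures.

Measuring PE from the top of the relaxed spring, at max compression the crate has dropped H + x with zero KE, so:
mg(H + x) = ½kx²
½(7790)x² − (41.8)(9.8)x − (41.8)(9.8)(5.74) = 0
3895x² − 409.6x − 2351 = 0
x = [409.6 + √(167805 + 3.6634e+07)]/(2 × 3895) = 0.8313 m

x = 0.831 m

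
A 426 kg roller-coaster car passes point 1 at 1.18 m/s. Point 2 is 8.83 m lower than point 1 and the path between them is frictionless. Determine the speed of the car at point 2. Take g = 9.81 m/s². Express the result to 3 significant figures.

v = 13.2 m/s

By conservation of mechanical energy, ½mv₀² + mgh = ½mv²
The mass cancels from both sides.
v² = v₀² + 2gh = (1.18)² + 2(9.81)(8.83) = 174.64
v = √174.64 = 13.22 m/s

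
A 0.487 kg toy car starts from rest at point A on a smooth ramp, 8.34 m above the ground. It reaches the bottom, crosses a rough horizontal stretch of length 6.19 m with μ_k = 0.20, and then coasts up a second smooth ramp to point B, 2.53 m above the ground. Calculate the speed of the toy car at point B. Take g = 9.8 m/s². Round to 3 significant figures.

Energy at A: mgh₁ = (0.487)(9.8)(8.34) = 39.803 J
Friction loss: W_f = μ_k mg d = 5.908 J
At B: ½mv² + mgh₂ = mgh₁ − W_f
½mv² = 39.803 − 5.908 − 12.075 = 21.820 J
v = √(2 × 21.820/0.487) = 9.466 m/s

v = 9.47 m/s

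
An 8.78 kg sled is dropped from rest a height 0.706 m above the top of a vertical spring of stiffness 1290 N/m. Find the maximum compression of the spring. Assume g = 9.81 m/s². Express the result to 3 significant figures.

x = 0.381 m

Let x be the compression. The total drop is H + x, and the sled is instantaneously at rest at max compression, so energy conservation gives:
mg(H + x) = ½kx²
½(1290)x² − (8.78)(9.81)x − (8.78)(9.81)(0.706) = 0
645.0x² − 86.13x − 60.81 = 0
x = [86.13 + √(7419 + 156887)]/(2 × 645.0) = 0.3810 m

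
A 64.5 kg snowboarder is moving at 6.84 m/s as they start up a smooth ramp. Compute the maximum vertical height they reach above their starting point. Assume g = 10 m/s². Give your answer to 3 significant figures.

Setting KE at the bottom equal to PE gained: ½mv² = mgh
h = v²/(2g) = 6.84²/(2 × 10) = 2.339 m

h = 2.34 m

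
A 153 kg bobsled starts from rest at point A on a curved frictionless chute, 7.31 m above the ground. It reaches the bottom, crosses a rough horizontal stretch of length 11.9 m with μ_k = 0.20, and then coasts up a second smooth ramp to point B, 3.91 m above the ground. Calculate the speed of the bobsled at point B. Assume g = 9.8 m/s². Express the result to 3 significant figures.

Energy at A: mgh₁ = (153)(9.8)(7.31) = 10961 J
Friction loss: W_f = μ_k mg d = 3569 J
At B: ½mv² + mgh₂ = mgh₁ − W_f
½mv² = 10961 − 3569 − 5862.7 = 1529.4 J
v = √(2 × 1529.4/153) = 4.471 m/s

v = 4.47 m/s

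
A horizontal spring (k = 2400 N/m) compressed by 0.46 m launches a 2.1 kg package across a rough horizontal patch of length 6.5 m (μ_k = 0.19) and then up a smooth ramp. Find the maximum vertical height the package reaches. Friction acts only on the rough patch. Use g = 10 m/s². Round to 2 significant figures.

Spring energy: E₀ = ½kx² = ½(2400)(0.46)² = 253.92 J
Friction: W_f = μ_k mg d = (0.19)(2.1)(10)(6.5) = 25.94 J
Energy at base of ramp: E = 253.92 − 25.94 = 227.99 J
At max height all remaining energy is PE: mgh = E ⇒ h = E/(mg) = 227.99/(2.1 × 10) = 10.86 m

h = 11 m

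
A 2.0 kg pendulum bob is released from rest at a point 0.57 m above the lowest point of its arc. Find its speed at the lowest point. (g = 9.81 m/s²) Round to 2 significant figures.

Energy conservation between the two points: mgh = ½mv²
v = √(2gh) = √(2 × 9.81 × 0.57) = √11.183 = 3.344 m/s

v = 3.3 m/s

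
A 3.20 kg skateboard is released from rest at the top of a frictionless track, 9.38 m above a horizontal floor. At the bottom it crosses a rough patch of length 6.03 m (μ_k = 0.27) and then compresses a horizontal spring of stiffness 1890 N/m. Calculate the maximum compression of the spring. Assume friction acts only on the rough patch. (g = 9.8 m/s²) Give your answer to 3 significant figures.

x = 0.507 m

Initial energy: E₁ = mgh = (3.20)(9.8)(9.38) = 294.16 J
Friction removes W_f = μ_k mg d = (0.27)(3.20)(9.8)(6.03) = 51.06 J
Energy reaching the spring: E = 294.16 − 51.06 = 243.10 J
At max compression ½kx² = E ⇒ x = √(2E/k) = √(2 × 243.10/1890) = 0.5072 m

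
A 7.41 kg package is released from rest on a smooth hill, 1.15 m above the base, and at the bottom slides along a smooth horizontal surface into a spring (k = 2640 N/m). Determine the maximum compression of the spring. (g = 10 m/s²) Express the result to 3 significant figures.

Gravitational PE at the top equals spring PE at max compression: mgh = ½kx²
x = √(2mgh/k) = √(2 × 7.41 × 10 × 1.15 / 2640) = 0.2541 m

x = 0.254 m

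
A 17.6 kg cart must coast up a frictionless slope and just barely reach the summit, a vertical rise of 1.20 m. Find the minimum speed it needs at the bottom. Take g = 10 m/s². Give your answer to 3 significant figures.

v = 4.90 m/s

At the top it is momentarily at rest, so all KE converts to PE: ½mv² = mgh
v = √(2gh) = √(2 × 10 × 1.20) = 4.899 m/s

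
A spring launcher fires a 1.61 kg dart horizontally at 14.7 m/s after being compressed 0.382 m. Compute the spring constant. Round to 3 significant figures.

k = 2380 N/m

½kx² = ½mv²
k = mv²/x² = (1.61)(14.7)²/(0.382)² = 2384 N/m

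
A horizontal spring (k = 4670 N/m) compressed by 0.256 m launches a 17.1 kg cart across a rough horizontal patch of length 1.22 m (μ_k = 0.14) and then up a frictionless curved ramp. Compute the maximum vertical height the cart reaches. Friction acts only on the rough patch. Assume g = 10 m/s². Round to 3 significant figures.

Spring energy: E₀ = ½kx² = ½(4670)(0.256)² = 153.03 J
Friction: W_f = μ_k mg d = (0.14)(17.1)(10)(1.22) = 29.21 J
Energy at base of ramp: E = 153.03 − 29.21 = 123.82 J
At max height all remaining energy is PE: mgh = E ⇒ h = E/(mg) = 123.82/(17.1 × 10) = 0.7241 m

h = 0.724 m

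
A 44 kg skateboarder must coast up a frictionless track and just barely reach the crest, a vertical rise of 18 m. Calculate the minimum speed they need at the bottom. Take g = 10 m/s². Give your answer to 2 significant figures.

v = 19 m/s

At the top they are momentarily at rest, so all KE converts to PE: ½mv² = mgh
v = √(2gh) = √(2 × 10 × 18) = 18.97 m/s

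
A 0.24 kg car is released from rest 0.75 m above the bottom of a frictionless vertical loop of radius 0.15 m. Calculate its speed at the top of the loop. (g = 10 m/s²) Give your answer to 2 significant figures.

Energy conservation: mgh = ½mv_top² + mg(2r)
v_top² = 2g(h − 2r) = 2(10)(0.75 − 0.3000) = 9.000
v_top = 3.000 m/s

v = 3.0 m/s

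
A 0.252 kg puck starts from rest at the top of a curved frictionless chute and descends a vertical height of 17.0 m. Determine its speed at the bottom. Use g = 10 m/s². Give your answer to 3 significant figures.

v = 18.4 m/s

Mechanical energy is conserved (no friction): mgh = ½mv²
v = √(2gh) = √(2 × 10 × 17.0) = √340.00 = 18.44 m/s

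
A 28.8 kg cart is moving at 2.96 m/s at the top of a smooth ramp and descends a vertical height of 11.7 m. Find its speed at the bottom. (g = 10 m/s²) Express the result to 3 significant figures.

v = 15.6 m/s

By conservation of mechanical energy, ½mv₀² + mgh = ½mv²
The mass cancels from both sides.
v² = v₀² + 2gh = (2.96)² + 2(10)(11.7) = 242.76
v = √242.76 = 15.58 m/s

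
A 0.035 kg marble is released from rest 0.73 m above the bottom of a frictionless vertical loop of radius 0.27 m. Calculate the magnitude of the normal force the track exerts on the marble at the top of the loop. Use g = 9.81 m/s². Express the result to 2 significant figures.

N = 0.14 N

Energy from release to top (height 2r): mgh = ½mv_top² + mg(2r)
v_top² = 2g(h − 2r) = 2(9.81)(0.73 − 0.5400) = 3.7278 m²/s²
At the top, both N and weight point toward the centre: N + mg = mv_top²/r
N = m(v_top²/r − g) = 0.035(3.7278/0.27 − 9.81) = 0.1399 N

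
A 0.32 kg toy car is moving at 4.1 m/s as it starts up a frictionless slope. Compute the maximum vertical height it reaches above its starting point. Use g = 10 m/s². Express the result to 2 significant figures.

Setting KE at the bottom equal to PE gained: ½mv² = mgh
h = v²/(2g) = 4.1²/(2 × 10) = 0.8405 m

h = 0.84 m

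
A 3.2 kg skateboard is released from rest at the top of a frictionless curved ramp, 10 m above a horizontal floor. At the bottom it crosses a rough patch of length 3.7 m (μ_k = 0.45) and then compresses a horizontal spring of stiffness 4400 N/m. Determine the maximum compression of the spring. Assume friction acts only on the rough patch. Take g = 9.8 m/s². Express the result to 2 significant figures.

x = 0.34 m

Initial energy: E₁ = mgh = (3.2)(9.8)(10) = 313.60 J
Friction removes W_f = μ_k mg d = (0.45)(3.2)(9.8)(3.7) = 52.21 J
Energy reaching the spring: E = 313.60 − 52.21 = 261.39 J
At max compression ½kx² = E ⇒ x = √(2E/k) = √(2 × 261.39/4400) = 0.3447 m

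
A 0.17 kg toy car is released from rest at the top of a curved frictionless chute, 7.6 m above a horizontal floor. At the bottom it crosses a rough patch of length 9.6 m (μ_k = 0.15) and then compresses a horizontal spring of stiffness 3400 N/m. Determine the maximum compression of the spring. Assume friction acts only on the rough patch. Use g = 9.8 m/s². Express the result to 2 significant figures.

x = 0.078 m

Initial energy: E₁ = mgh = (0.17)(9.8)(7.6) = 12.662 J
Friction removes W_f = μ_k mg d = (0.15)(0.17)(9.8)(9.6) = 2.399 J
Energy reaching the spring: E = 12.662 − 2.399 = 10.263 J
At max compression ½kx² = E ⇒ x = √(2E/k) = √(2 × 10.263/3400) = 0.07770 m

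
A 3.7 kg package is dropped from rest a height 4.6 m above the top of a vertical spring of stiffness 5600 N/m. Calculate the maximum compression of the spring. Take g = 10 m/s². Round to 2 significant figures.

Measuring PE from the top of the relaxed spring, at max compression the package has dropped H + x with zero KE, so:
mg(H + x) = ½kx²
½(5600)x² − (3.7)(10)x − (3.7)(10)(4.6) = 0
2800x² − 37.00x − 170.2 = 0
x = [37.00 + √(1369 + 1.9062e+06)]/(2 × 2800) = 0.2532 m

x = 0.25 m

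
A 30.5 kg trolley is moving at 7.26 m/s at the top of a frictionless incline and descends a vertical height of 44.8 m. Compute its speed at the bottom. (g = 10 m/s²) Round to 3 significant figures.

v = 30.8 m/s

By conservation of mechanical energy, ½mv₀² + mgh = ½mv²
v² = v₀² + 2gh = (7.26)² + 2(10)(44.8) = 948.71
v = √948.71 = 30.80 m/s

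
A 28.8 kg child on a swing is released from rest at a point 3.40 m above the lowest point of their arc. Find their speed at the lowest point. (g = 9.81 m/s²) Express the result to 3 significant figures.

Energy conservation between the two points: mgh = ½mv²
The mass cancels from both sides.
v = √(2gh) = √(2 × 9.81 × 3.40) = √66.708 = 8.167 m/s

v = 8.17 m/s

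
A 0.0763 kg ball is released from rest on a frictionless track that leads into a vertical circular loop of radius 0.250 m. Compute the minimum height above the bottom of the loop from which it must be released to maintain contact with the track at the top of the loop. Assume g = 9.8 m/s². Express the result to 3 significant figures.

At the top, for minimum speed gravity alone supplies the centripetal force: mg = mv_top²/r ⇒ v_top² = gr = 2.450 m²/s²
Energy conservation from release height h to the top (height 2r): mgh = ½mv_top² + mg(2r)
h = v_top²/(2g) + 2r = r/2 + 2r = 5r/2 = 0.6250 m

h = 0.625 m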